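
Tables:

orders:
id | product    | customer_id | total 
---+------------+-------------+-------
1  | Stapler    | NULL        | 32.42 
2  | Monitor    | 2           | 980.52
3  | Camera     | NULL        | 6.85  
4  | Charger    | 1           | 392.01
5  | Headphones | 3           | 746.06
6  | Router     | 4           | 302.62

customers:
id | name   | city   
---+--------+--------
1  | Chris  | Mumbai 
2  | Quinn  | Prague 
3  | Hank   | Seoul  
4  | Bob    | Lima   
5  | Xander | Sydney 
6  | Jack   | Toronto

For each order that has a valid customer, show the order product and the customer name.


INNER JOIN keeps only orders rows whose customer_id matches an id in customers. Walk through each order:
  - order 1 (Stapler): customer_id=NULL, no match -> dropped
  - order 2 (Monitor): customer_id=2 -> matches Quinn
  - order 3 (Camera): customer_id=NULL, no match -> dropped
  - order 4 (Charger): customer_id=1 -> matches Chris
  - order 5 (Headphones): customer_id=3 -> matches Hank
  - order 6 (Router): customer_id=4 -> matches Bob
So 2 of 6 rows are dropped.

SQL:
SELECT a.product, b.name AS customer
FROM orders a
INNER JOIN customers b ON a.customer_id = b.id

Result:
product    | customer
-----------+---------
Monitor    | Quinn   
Charger    | Chris   
Headphones | Hank    
Router     | Bob     


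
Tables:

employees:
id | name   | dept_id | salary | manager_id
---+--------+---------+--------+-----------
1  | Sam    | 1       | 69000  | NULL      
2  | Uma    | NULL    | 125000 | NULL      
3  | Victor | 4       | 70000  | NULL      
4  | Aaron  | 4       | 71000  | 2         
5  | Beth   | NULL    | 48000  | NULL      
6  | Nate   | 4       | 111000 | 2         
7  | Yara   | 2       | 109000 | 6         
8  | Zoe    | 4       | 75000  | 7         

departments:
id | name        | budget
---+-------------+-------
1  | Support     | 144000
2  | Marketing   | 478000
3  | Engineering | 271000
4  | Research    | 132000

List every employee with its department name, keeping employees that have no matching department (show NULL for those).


LEFT JOIN keeps every row from employees (the left table); where dept_id has no match in departments, the department columns become NULL. Walk through each employee:
  - employee 1 (Sam): dept_id=1 -> matches Support
  - employee 2 (Uma): dept_id=NULL, no match -> kept with NULL
  - employee 3 (Victor): dept_id=4 -> matches Research
  - employee 4 (Aaron): dept_id=4 -> matches Research
  - employee 5 (Beth): dept_id=NULL, no match -> kept with NULL
  - employee 6 (Nate): dept_id=4 -> matches Research
  - employee 7 (Yara): dept_id=2 -> matches Marketing
  - employee 8 (Zoe): dept_id=4 -> matches Research
All 8 rows appear; 2 have NULL department.

SQL:
SELECT a.name, b.name AS department
FROM employees a
LEFT JOIN departments b ON a.dept_id = b.id

Result:
name   | department
-------+-----------
Sam    | Support   
Uma    | NULL      
Victor | Research  
Aaron  | Research  
Beth   | NULL      
Nate   | Research  
Yara   | Marketing 
Zoe    | Research  


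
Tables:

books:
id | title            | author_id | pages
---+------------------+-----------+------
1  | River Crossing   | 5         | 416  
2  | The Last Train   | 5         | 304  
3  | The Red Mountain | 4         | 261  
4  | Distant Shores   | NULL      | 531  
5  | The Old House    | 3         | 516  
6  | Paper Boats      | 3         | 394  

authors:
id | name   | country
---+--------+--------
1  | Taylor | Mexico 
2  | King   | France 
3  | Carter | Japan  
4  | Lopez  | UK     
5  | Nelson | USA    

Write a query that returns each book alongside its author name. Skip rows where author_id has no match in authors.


INNER JOIN keeps only books rows whose author_id matches an id in authors. Walk through each book:
  - book 1 (River Crossing): author_id=5 -> matches Nelson
  - book 2 (The Last Train): author_id=5 -> matches Nelson
  - book 3 (The Red Mountain): author_id=4 -> matches Lopez
  - book 4 (Distant Shores): author_id=NULL, no match -> dropped
  - book 5 (The Old House): author_id=3 -> matches Carter
  - book 6 (Paper Boats): author_id=3 -> matches Carter
So 1 of 6 rows is dropped.

SQL:
SELECT a.title, b.name AS author
FROM books a
INNER JOIN authors b ON a.author_id = b.id

Result:
title            | author
-----------------+-------
River Crossing   | Nelson
The Last Train   | Nelson
The Red Mountain | Lopez 
The Old House    | Carter
Paper Boats      | Carter


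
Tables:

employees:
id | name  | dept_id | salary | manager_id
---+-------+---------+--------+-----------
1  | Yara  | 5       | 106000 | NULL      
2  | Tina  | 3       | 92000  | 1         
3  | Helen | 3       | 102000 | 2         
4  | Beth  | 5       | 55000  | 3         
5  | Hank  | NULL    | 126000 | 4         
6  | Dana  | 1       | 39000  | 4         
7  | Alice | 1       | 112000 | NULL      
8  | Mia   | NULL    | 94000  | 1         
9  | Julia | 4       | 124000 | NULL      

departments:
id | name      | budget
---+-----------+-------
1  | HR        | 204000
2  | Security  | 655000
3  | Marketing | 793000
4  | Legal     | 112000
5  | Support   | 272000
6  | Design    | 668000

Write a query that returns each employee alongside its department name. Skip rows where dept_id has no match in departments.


INNER JOIN keeps only employees rows whose dept_id matches an id in departments. Walk through each employee:
  - employee 1 (Yara): dept_id=5 -> matches Support
  - employee 2 (Tina): dept_id=3 -> matches Marketing
  - employee 3 (Helen): dept_id=3 -> matches Marketing
  - employee 4 (Beth): dept_id=5 -> matches Support
  - employee 5 (Hank): dept_id=NULL, no match -> dropped
  - employee 6 (Dana): dept_id=1 -> matches HR
  - employee 7 (Alice): dept_id=1 -> matches HR
  - employee 8 (Mia): dept_id=NULL, no match -> dropped
  - employee 9 (Julia): dept_id=4 -> matches Legal
So 2 of 9 rows are dropped.

SQL:
SELECT a.name, b.name AS department
FROM employees a
INNER JOIN departments b ON a.dept_id = b.id

Result:
name  | department
------+-----------
Yara  | Support   
Tina  | Marketing 
Helen | Marketing 
Beth  | Support   
Dana  | HR        
Alice | HR        
Julia | Legal     


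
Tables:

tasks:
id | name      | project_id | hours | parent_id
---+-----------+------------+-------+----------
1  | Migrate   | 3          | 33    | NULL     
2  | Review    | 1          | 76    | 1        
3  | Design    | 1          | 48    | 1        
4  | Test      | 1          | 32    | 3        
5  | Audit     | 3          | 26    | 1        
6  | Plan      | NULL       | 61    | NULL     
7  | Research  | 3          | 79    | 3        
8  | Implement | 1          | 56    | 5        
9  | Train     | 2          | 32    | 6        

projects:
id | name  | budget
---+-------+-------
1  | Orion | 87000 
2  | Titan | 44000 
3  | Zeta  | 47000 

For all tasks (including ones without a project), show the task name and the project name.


LEFT JOIN keeps every row from tasks (the left table); where project_id has no match in projects, the project columns become NULL. Walk through each task:
  - task 1 (Migrate): project_id=3 -> matches Zeta
  - task 2 (Review): project_id=1 -> matches Orion
  - task 3 (Design): project_id=1 -> matches Orion
  - task 4 (Test): project_id=1 -> matches Orion
  - task 5 (Audit): project_id=3 -> matches Zeta
  - task 6 (Plan): project_id=NULL, no match -> kept with NULL
  - task 7 (Research): project_id=3 -> matches Zeta
  - task 8 (Implement): project_id=1 -> matches Orion
  - task 9 (Train): project_id=2 -> matches Titan
All 9 rows appear; 1 has NULL project.

SQL:
SELECT a.name, b.name AS project
FROM tasks a
LEFT JOIN projects b ON a.project_id = b.id

Result:
name      | project
----------+--------
Migrate   | Zeta   
Review    | Orion  
Design    | Orion  
Test      | Orion  
Audit     | Zeta   
Plan      | NULL   
Research  | Zeta   
Implement | Orion  
Train     | Titan  


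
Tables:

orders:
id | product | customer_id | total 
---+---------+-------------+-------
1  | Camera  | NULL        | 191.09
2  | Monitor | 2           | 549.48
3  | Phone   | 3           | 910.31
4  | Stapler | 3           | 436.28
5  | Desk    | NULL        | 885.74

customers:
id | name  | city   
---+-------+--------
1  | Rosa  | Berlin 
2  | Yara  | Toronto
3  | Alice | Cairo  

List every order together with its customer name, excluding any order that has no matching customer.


INNER JOIN keeps only orders rows whose customer_id matches an id in customers. Walk through each order:
  - order 1 (Camera): customer_id=NULL, no match -> dropped
  - order 2 (Monitor): customer_id=2 -> matches Yara
  - order 3 (Phone): customer_id=3 -> matches Alice
  - order 4 (Stapler): customer_id=3 -> matches Alice
  - order 5 (Desk): customer_id=NULL, no match -> dropped
So 2 of 5 rows are dropped.

SQL:
SELECT a.product, b.name AS customer
FROM orders a
INNER JOIN customers b ON a.customer_id = b.id

Result:
product | customer
--------+---------
Monitor | Yara    
Phone   | Alice   
Stapler | Alice   


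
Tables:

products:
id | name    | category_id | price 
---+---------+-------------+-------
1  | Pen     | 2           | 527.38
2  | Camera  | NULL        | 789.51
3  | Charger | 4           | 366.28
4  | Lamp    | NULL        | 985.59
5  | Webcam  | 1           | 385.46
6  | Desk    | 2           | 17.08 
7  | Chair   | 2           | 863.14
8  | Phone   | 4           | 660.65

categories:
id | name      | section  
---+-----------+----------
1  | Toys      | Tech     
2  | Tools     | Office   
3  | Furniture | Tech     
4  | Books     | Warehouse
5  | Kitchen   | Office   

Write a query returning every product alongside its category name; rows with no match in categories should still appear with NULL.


LEFT JOIN keeps every row from products (the left table); where category_id has no match in categories, the category columns become NULL. Walk through each product:
  - product 1 (Pen): category_id=2 -> matches Tools
  - product 2 (Camera): category_id=NULL, no match -> kept with NULL
  - product 3 (Charger): category_id=4 -> matches Books
  - product 4 (Lamp): category_id=NULL, no match -> kept with NULL
  - product 5 (Webcam): category_id=1 -> matches Toys
  - product 6 (Desk): category_id=2 -> matches Tools
  - product 7 (Chair): category_id=2 -> matches Tools
  - product 8 (Phone): category_id=4 -> matches Books
All 8 rows appear; 2 have NULL category.

SQL:
SELECT a.name, b.name AS category
FROM products a
LEFT JOIN categories b ON a.category_id = b.id

Result:
name    | category
--------+---------
Pen     | Tools   
Camera  | NULL    
Charger | Books   
Lamp    | NULL    
Webcam  | Toys    
Desk    | Tools   
Chair   | Tools   
Phone   | Books   


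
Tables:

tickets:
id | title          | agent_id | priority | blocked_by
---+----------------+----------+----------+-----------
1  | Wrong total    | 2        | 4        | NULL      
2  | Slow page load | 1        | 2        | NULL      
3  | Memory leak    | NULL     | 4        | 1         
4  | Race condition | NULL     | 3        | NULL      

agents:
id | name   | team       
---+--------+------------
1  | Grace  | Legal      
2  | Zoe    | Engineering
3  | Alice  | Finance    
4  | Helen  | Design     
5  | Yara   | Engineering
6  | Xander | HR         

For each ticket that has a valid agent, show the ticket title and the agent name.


INNER JOIN keeps only tickets rows whose agent_id matches an id in agents. Walk through each ticket:
  - ticket 1 (Wrong total): agent_id=2 -> matches Zoe
  - ticket 2 (Slow page load): agent_id=1 -> matches Grace
  - ticket 3 (Memory leak): agent_id=NULL, no match -> dropped
  - ticket 4 (Race condition): agent_id=NULL, no match -> dropped
So 2 of 4 rows are dropped.

SQL:
SELECT a.title, b.name AS agent
FROM tickets a
INNER JOIN agents b ON a.agent_id = b.id

Result:
title          | agent
---------------+------
Wrong total    | Zoe  
Slow page load | Grace


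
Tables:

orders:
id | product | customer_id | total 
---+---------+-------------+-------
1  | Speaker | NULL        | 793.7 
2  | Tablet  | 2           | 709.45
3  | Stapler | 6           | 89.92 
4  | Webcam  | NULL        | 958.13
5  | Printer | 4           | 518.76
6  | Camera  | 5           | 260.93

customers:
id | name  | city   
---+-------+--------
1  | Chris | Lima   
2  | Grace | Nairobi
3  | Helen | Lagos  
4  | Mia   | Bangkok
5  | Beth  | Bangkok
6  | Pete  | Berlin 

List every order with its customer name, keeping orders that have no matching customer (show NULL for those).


LEFT JOIN keeps every row from orders (the left table); where customer_id has no match in customers, the customer columns become NULL. Walk through each order:
  - order 1 (Speaker): customer_id=NULL, no match -> kept with NULL
  - order 2 (Tablet): customer_id=2 -> matches Grace
  - order 3 (Stapler): customer_id=6 -> matches Pete
  - order 4 (Webcam): customer_id=NULL, no match -> kept with NULL
  - order 5 (Printer): customer_id=4 -> matches Mia
  - order 6 (Camera): customer_id=5 -> matches Beth
All 6 rows appear; 2 have NULL customer.

SQL:
SELECT a.product, b.name AS customer
FROM orders a
LEFT JOIN customers b ON a.customer_id = b.id

Result:
product | customer
--------+---------
Speaker | NULL    
Tablet  | Grace   
Stapler | Pete    
Webcam  | NULL    
Printer | Mia     
Camera  | Beth    


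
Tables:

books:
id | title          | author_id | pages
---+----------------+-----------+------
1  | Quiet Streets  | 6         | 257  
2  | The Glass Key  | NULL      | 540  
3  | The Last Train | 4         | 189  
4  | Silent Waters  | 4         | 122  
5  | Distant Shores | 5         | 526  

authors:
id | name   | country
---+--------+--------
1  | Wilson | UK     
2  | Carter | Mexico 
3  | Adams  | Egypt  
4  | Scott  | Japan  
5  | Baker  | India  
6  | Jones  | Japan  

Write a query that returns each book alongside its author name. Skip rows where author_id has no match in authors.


INNER JOIN keeps only books rows whose author_id matches an id in authors. Walk through each book:
  - book 1 (Quiet Streets): author_id=6 -> matches Jones
  - book 2 (The Glass Key): author_id=NULL, no match -> dropped
  - book 3 (The Last Train): author_id=4 -> matches Scott
  - book 4 (Silent Waters): author_id=4 -> matches Scott
  - book 5 (Distant Shores): author_id=5 -> matches Baker
So 1 of 5 rows is dropped.

SQL:
SELECT a.title, b.name AS author
FROM books a
INNER JOIN authors b ON a.author_id = b.id

Result:
title          | author
---------------+-------
Quiet Streets  | Jones 
The Last Train | Scott 
Silent Waters  | Scott 
Distant Shores | Baker 


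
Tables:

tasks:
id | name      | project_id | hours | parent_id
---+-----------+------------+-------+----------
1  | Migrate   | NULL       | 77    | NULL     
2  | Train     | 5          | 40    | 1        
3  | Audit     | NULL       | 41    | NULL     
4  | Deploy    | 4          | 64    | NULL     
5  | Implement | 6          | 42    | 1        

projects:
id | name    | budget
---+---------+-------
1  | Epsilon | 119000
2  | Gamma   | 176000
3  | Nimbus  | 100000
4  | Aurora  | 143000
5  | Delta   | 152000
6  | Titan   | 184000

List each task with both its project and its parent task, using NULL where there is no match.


Two LEFT JOINs from the same base table tasks: one to projects via project_id, one to tasks itself via parent_id. Both are LEFT so every task is preserved.
Match against projects:
  - task 1 (Migrate): project_id=NULL, no match -> kept with NULL
  - task 2 (Train): project_id=5 -> matches Delta
  - task 3 (Audit): project_id=NULL, no match -> kept with NULL
  - task 4 (Deploy): project_id=4 -> matches Aurora
  - task 5 (Implement): project_id=6 -> matches Titan
Match against tasks (self):
  - task 1 (Migrate): parent_id=NULL -> NULL
  - task 2 (Train): parent_id=1 -> Migrate
  - task 3 (Audit): parent_id=NULL -> NULL
  - task 4 (Deploy): parent_id=NULL -> NULL
  - task 5 (Implement): parent_id=1 -> Migrate

SQL:
SELECT a.name, b.name AS project, c.name AS parent
FROM tasks a
LEFT JOIN projects b ON a.project_id = b.id
LEFT JOIN tasks c ON a.parent_id = c.id

Result:
name      | project | parent 
----------+---------+--------
Migrate   | NULL    | NULL   
Train     | Delta   | Migrate
Audit     | NULL    | NULL   
Deploy    | Aurora  | NULL   
Implement | Titan   | Migrate


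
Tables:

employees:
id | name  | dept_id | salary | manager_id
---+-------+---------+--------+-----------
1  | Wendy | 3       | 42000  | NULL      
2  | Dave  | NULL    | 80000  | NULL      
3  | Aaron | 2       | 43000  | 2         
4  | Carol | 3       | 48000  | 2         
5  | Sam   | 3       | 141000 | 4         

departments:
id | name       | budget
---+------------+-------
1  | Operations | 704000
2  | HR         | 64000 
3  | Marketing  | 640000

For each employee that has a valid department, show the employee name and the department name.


INNER JOIN keeps only employees rows whose dept_id matches an id in departments. Walk through each employee:
  - employee 1 (Wendy): dept_id=3 -> matches Marketing
  - employee 2 (Dave): dept_id=NULL, no match -> dropped
  - employee 3 (Aaron): dept_id=2 -> matches HR
  - employee 4 (Carol): dept_id=3 -> matches Marketing
  - employee 5 (Sam): dept_id=3 -> matches Marketing
So 1 of 5 rows is dropped.

SQL:
SELECT a.name, b.name AS department
FROM employees a
INNER JOIN departments b ON a.dept_id = b.id

Result:
name  | department
------+-----------
Wendy | Marketing 
Aaron | HR        
Carol | Marketing 
Sam   | Marketing 


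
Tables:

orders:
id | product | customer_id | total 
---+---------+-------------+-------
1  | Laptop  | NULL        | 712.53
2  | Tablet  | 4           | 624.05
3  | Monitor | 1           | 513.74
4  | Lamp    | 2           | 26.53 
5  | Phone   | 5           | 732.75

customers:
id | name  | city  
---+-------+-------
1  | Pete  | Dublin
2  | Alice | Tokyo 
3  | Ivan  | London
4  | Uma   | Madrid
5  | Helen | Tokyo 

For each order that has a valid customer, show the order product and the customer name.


INNER JOIN keeps only orders rows whose customer_id matches an id in customers. Walk through each order:
  - order 1 (Laptop): customer_id=NULL, no match -> dropped
  - order 2 (Tablet): customer_id=4 -> matches Uma
  - order 3 (Monitor): customer_id=1 -> matches Pete
  - order 4 (Lamp): customer_id=2 -> matches Alice
  - order 5 (Phone): customer_id=5 -> matches Helen
So 1 of 5 rows is dropped.

SQL:
SELECT a.product, b.name AS customer
FROM orders a
INNER JOIN customers b ON a.customer_id = b.id

Result:
product | customer
--------+---------
Tablet  | Uma     
Monitor | Pete    
Lamp    | Alice   
Phone   | Helen   


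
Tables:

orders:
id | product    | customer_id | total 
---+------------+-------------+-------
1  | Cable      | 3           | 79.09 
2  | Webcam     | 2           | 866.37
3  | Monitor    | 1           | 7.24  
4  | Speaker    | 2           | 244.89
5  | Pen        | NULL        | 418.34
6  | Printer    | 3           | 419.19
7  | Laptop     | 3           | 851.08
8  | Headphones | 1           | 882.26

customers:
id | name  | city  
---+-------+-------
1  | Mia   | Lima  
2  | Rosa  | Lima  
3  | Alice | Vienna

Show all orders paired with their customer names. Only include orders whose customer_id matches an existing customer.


INNER JOIN keeps only orders rows whose customer_id matches an id in customers. Walk through each order:
  - order 1 (Cable): customer_id=3 -> matches Alice
  - order 2 (Webcam): customer_id=2 -> matches Rosa
  - order 3 (Monitor): customer_id=1 -> matches Mia
  - order 4 (Speaker): customer_id=2 -> matches Rosa
  - order 5 (Pen): customer_id=NULL, no match -> dropped
  - order 6 (Printer): customer_id=3 -> matches Alice
  - order 7 (Laptop): customer_id=3 -> matches Alice
  - order 8 (Headphones): customer_id=1 -> matches Mia
So 1 of 8 rows is dropped.

SQL:
SELECT a.product, b.name AS customer
FROM orders a
INNER JOIN customers b ON a.customer_id = b.id

Result:
product    | customer
-----------+---------
Cable      | Alice   
Webcam     | Rosa    
Monitor    | Mia     
Speaker    | Rosa    
Printer    | Alice   
Laptop     | Alice   
Headphones | Mia     


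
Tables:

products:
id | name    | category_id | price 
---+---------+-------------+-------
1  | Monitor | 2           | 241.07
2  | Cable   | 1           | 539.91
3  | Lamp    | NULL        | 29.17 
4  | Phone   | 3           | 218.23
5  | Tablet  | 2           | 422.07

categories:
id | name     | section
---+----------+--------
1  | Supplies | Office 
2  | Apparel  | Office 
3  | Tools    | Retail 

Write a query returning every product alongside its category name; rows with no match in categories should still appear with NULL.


LEFT JOIN keeps every row from products (the left table); where category_id has no match in categories, the category columns become NULL. Walk through each product:
  - product 1 (Monitor): category_id=2 -> matches Apparel
  - product 2 (Cable): category_id=1 -> matches Supplies
  - product 3 (Lamp): category_id=NULL, no match -> kept with NULL
  - product 4 (Phone): category_id=3 -> matches Tools
  - product 5 (Tablet): category_id=2 -> matches Apparel
All 5 rows appear; 1 has NULL category.

SQL:
SELECT a.name, b.name AS category
FROM products a
LEFT JOIN categories b ON a.category_id = b.id

Result:
name    | category
--------+---------
Monitor | Apparel 
Cable   | Supplies
Lamp    | NULL    
Phone   | Tools   
Tablet  | Apparel 


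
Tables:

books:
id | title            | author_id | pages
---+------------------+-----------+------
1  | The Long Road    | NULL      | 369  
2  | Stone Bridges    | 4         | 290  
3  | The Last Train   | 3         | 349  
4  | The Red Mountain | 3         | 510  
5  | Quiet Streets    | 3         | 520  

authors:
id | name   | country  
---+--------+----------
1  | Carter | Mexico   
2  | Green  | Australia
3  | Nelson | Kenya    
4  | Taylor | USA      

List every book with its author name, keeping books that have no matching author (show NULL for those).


LEFT JOIN keeps every row from books (the left table); where author_id has no match in authors, the author columns become NULL. Walk through each book:
  - book 1 (The Long Road): author_id=NULL, no match -> kept with NULL
  - book 2 (Stone Bridges): author_id=4 -> matches Taylor
  - book 3 (The Last Train): author_id=3 -> matches Nelson
  - book 4 (The Red Mountain): author_id=3 -> matches Nelson
  - book 5 (Quiet Streets): author_id=3 -> matches Nelson
All 5 rows appear; 1 has NULL author.

SQL:
SELECT a.title, b.name AS author
FROM books a
LEFT JOIN authors b ON a.author_id = b.id

Result:
title            | author
-----------------+-------
The Long Road    | NULL  
Stone Bridges    | Taylor
The Last Train   | Nelson
The Red Mountain | Nelson
Quiet Streets    | Nelson


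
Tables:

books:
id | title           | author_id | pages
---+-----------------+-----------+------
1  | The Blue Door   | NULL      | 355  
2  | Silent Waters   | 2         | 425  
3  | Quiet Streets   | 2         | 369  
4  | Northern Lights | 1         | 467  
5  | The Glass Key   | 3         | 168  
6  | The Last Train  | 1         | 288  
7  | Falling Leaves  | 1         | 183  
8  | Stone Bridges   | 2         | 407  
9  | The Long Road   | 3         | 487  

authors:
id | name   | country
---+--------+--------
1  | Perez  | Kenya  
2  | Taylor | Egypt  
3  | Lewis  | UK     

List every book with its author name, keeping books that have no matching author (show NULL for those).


LEFT JOIN keeps every row from books (the left table); where author_id has no match in authors, the author columns become NULL. Walk through each book:
  - book 1 (The Blue Door): author_id=NULL, no match -> kept with NULL
  - book 2 (Silent Waters): author_id=2 -> matches Taylor
  - book 3 (Quiet Streets): author_id=2 -> matches Taylor
  - book 4 (Northern Lights): author_id=1 -> matches Perez
  - book 5 (The Glass Key): author_id=3 -> matches Lewis
  - book 6 (The Last Train): author_id=1 -> matches Perez
  - book 7 (Falling Leaves): author_id=1 -> matches Perez
  - book 8 (Stone Bridges): author_id=2 -> matches Taylor
  - book 9 (The Long Road): author_id=3 -> matches Lewis
All 9 rows appear; 1 has NULL author.

SQL:
SELECT a.title, b.name AS author
FROM books a
LEFT JOIN authors b ON a.author_id = b.id

Result:
title           | author
----------------+-------
The Blue Door   | NULL  
Silent Waters   | Taylor
Quiet Streets   | Taylor
Northern Lights | Perez 
The Glass Key   | Lewis 
The Last Train  | Perez 
Falling Leaves  | Perez 
Stone Bridges   | Taylor
The Long Road   | Lewis 


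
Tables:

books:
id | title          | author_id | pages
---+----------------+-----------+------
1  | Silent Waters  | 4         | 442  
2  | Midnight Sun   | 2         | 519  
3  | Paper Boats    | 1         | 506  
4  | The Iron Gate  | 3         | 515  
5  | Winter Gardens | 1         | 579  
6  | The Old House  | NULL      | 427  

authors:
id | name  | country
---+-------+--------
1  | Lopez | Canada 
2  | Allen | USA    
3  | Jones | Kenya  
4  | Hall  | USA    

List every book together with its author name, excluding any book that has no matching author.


INNER JOIN keeps only books rows whose author_id matches an id in authors. Walk through each book:
  - book 1 (Silent Waters): author_id=4 -> matches Hall
  - book 2 (Midnight Sun): author_id=2 -> matches Allen
  - book 3 (Paper Boats): author_id=1 -> matches Lopez
  - book 4 (The Iron Gate): author_id=3 -> matches Jones
  - book 5 (Winter Gardens): author_id=1 -> matches Lopez
  - book 6 (The Old House): author_id=NULL, no match -> dropped
So 1 of 6 rows is dropped.

SQL:
SELECT a.title, b.name AS author
FROM books a
INNER JOIN authors b ON a.author_id = b.id

Result:
title          | author
---------------+-------
Silent Waters  | Hall  
Midnight Sun   | Allen 
Paper Boats    | Lopez 
The Iron Gate  | Jones 
Winter Gardens | Lopez 


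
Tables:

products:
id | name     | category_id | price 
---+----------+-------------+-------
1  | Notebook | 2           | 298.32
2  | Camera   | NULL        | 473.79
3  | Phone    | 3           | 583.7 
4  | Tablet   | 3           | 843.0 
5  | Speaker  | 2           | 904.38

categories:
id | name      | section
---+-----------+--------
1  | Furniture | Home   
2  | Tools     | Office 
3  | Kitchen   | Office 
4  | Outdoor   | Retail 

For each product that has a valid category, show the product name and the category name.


INNER JOIN keeps only products rows whose category_id matches an id in categories. Walk through each product:
  - product 1 (Notebook): category_id=2 -> matches Tools
  - product 2 (Camera): category_id=NULL, no match -> dropped
  - product 3 (Phone): category_id=3 -> matches Kitchen
  - product 4 (Tablet): category_id=3 -> matches Kitchen
  - product 5 (Speaker): category_id=2 -> matches Tools
So 1 of 5 rows is dropped.

SQL:
SELECT a.name, b.name AS category
FROM products a
INNER JOIN categories b ON a.category_id = b.id

Result:
name     | category
---------+---------
Notebook | Tools   
Phone    | Kitchen 
Tablet   | Kitchen 
Speaker  | Tools   


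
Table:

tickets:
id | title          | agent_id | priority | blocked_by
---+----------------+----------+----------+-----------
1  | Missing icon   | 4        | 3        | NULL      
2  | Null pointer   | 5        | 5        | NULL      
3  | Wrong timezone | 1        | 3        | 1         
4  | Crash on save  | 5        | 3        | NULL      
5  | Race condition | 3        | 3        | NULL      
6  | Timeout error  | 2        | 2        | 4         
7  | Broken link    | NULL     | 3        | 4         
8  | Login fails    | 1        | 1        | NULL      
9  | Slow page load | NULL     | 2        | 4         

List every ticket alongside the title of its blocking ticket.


This is a self-join: tickets is joined to a second copy of itself, matching each row's blocked_by to another row's id. Use LEFT JOIN so rows with blocked_by=NULL are kept.
  - ticket 1 (Missing icon): blocked_by=NULL -> NULL
  - ticket 2 (Null pointer): blocked_by=NULL -> NULL
  - ticket 3 (Wrong timezone): blocked_by=1 -> Missing icon
  - ticket 4 (Crash on save): blocked_by=NULL -> NULL
  - ticket 5 (Race condition): blocked_by=NULL -> NULL
  - ticket 6 (Timeout error): blocked_by=4 -> Crash on save
  - ticket 7 (Broken link): blocked_by=4 -> Crash on save
  - ticket 8 (Login fails): blocked_by=NULL -> NULL
  - ticket 9 (Slow page load): blocked_by=4 -> Crash on save

SQL:
SELECT a.title AS item, b.title AS blocked_by
FROM tickets a
LEFT JOIN tickets b ON a.blocked_by = b.id

Result:
item           | blocked_by   
---------------+--------------
Missing icon   | NULL         
Null pointer   | NULL         
Wrong timezone | Missing icon 
Crash on save  | NULL         
Race condition | NULL         
Timeout error  | Crash on save
Broken link    | Crash on save
Login fails    | NULL         
Slow page load | Crash on save


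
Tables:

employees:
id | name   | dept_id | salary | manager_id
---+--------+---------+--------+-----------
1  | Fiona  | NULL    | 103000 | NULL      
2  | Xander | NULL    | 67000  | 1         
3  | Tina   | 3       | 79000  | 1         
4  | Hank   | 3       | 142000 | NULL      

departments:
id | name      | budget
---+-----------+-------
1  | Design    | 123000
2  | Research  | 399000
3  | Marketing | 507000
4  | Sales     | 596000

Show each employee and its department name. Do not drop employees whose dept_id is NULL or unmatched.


LEFT JOIN keeps every row from employees (the left table); where dept_id has no match in departments, the department columns become NULL. Walk through each employee:
  - employee 1 (Fiona): dept_id=NULL, no match -> kept with NULL
  - employee 2 (Xander): dept_id=NULL, no match -> kept with NULL
  - employee 3 (Tina): dept_id=3 -> matches Marketing
  - employee 4 (Hank): dept_id=3 -> matches Marketing
All 4 rows appear; 2 have NULL department.

SQL:
SELECT a.name, b.name AS department
FROM employees a
LEFT JOIN departments b ON a.dept_id = b.id

Result:
name   | department
-------+-----------
Fiona  | NULL      
Xander | NULL      
Tina   | Marketing 
Hank   | Marketing 


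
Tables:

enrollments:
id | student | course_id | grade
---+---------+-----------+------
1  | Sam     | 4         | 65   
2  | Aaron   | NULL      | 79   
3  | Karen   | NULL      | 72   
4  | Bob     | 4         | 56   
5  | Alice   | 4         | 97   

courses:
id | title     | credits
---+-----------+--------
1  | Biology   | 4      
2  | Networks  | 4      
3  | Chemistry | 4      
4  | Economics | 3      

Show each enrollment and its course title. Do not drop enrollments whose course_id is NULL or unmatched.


LEFT JOIN keeps every row from enrollments (the left table); where course_id has no match in courses, the course columns become NULL. Walk through each enrollment:
  - enrollment 1 (Sam): course_id=4 -> matches Economics
  - enrollment 2 (Aaron): course_id=NULL, no match -> kept with NULL
  - enrollment 3 (Karen): course_id=NULL, no match -> kept with NULL
  - enrollment 4 (Bob): course_id=4 -> matches Economics
  - enrollment 5 (Alice): course_id=4 -> matches Economics
All 5 rows appear; 2 have NULL course.

SQL:
SELECT a.student, b.title AS course
FROM enrollments a
LEFT JOIN courses b ON a.course_id = b.id

Result:
student | course   
--------+----------
Sam     | Economics
Aaron   | NULL     
Karen   | NULL     
Bob     | Economics
Alice   | Economics


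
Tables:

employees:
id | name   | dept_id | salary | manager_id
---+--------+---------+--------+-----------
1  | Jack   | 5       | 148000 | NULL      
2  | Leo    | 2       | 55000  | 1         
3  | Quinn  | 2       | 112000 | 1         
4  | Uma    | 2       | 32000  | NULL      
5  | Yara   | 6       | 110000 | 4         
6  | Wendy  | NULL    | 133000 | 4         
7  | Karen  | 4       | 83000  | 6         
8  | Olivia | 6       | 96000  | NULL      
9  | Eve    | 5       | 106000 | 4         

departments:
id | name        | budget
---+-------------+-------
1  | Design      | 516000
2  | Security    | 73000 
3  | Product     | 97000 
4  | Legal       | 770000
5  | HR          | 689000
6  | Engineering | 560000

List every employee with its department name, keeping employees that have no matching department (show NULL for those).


LEFT JOIN keeps every row from employees (the left table); where dept_id has no match in departments, the department columns become NULL. Walk through each employee:
  - employee 1 (Jack): dept_id=5 -> matches HR
  - employee 2 (Leo): dept_id=2 -> matches Security
  - employee 3 (Quinn): dept_id=2 -> matches Security
  - employee 4 (Uma): dept_id=2 -> matches Security
  - employee 5 (Yara): dept_id=6 -> matches Engineering
  - employee 6 (Wendy): dept_id=NULL, no match -> kept with NULL
  - employee 7 (Karen): dept_id=4 -> matches Legal
  - employee 8 (Olivia): dept_id=6 -> matches Engineering
  - employee 9 (Eve): dept_id=5 -> matches HR
All 9 rows appear; 1 has NULL department.

SQL:
SELECT a.name, b.name AS department
FROM employees a
LEFT JOIN departments b ON a.dept_id = b.id

Result:
name   | department 
-------+------------
Jack   | HR         
Leo    | Security   
Quinn  | Security   
Uma    | Security   
Yara   | Engineering
Wendy  | NULL       
Karen  | Legal      
Olivia | Engineering
Eve    | HR         


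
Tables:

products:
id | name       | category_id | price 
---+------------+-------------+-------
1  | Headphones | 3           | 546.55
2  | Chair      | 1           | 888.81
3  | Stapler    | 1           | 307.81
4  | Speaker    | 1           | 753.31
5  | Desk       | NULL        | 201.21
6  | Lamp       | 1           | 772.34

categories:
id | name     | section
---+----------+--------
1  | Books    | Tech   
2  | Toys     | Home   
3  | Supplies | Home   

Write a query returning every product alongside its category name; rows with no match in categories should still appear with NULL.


LEFT JOIN keeps every row from products (the left table); where category_id has no match in categories, the category columns become NULL. Walk through each product:
  - product 1 (Headphones): category_id=3 -> matches Supplies
  - product 2 (Chair): category_id=1 -> matches Books
  - product 3 (Stapler): category_id=1 -> matches Books
  - product 4 (Speaker): category_id=1 -> matches Books
  - product 5 (Desk): category_id=NULL, no match -> kept with NULL
  - product 6 (Lamp): category_id=1 -> matches Books
All 6 rows appear; 1 has NULL category.

SQL:
SELECT a.name, b.name AS category
FROM products a
LEFT JOIN categories b ON a.category_id = b.id

Result:
name       | category
-----------+---------
Headphones | Supplies
Chair      | Books   
Stapler    | Books   
Speaker    | Books   
Desk       | NULL    
Lamp       | Books   


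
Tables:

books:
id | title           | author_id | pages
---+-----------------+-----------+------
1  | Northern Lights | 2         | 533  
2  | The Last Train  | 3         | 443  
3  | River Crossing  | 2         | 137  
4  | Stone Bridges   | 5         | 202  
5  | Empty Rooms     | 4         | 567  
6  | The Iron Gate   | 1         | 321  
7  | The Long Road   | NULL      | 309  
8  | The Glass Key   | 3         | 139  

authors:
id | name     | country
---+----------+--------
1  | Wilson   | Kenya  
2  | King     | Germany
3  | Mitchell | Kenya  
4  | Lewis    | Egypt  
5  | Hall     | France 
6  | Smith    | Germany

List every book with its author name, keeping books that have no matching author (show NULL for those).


LEFT JOIN keeps every row from books (the left table); where author_id has no match in authors, the author columns become NULL. Walk through each book:
  - book 1 (Northern Lights): author_id=2 -> matches King
  - book 2 (The Last Train): author_id=3 -> matches Mitchell
  - book 3 (River Crossing): author_id=2 -> matches King
  - book 4 (Stone Bridges): author_id=5 -> matches Hall
  - book 5 (Empty Rooms): author_id=4 -> matches Lewis
  - book 6 (The Iron Gate): author_id=1 -> matches Wilson
  - book 7 (The Long Road): author_id=NULL, no match -> kept with NULL
  - book 8 (The Glass Key): author_id=3 -> matches Mitchell
All 8 rows appear; 1 has NULL author.

SQL:
SELECT a.title, b.name AS author
FROM books a
LEFT JOIN authors b ON a.author_id = b.id

Result:
title           | author  
----------------+---------
Northern Lights | King    
The Last Train  | Mitchell
River Crossing  | King    
Stone Bridges   | Hall    
Empty Rooms     | Lewis   
The Iron Gate   | Wilson  
The Long Road   | NULL    
The Glass Key   | Mitchell


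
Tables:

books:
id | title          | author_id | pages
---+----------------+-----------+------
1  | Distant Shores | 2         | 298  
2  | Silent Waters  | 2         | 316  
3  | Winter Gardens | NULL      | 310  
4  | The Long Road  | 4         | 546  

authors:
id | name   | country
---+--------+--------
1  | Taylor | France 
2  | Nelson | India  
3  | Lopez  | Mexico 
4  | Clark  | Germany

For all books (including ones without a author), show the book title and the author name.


LEFT JOIN keeps every row from books (the left table); where author_id has no match in authors, the author columns become NULL. Walk through each book:
  - book 1 (Distant Shores): author_id=2 -> matches Nelson
  - book 2 (Silent Waters): author_id=2 -> matches Nelson
  - book 3 (Winter Gardens): author_id=NULL, no match -> kept with NULL
  - book 4 (The Long Road): author_id=4 -> matches Clark
All 4 rows appear; 1 has NULL author.

SQL:
SELECT a.title, b.name AS author
FROM books a
LEFT JOIN authors b ON a.author_id = b.id

Result:
title          | author
---------------+-------
Distant Shores | Nelson
Silent Waters  | Nelson
Winter Gardens | NULL  
The Long Road  | Clark 


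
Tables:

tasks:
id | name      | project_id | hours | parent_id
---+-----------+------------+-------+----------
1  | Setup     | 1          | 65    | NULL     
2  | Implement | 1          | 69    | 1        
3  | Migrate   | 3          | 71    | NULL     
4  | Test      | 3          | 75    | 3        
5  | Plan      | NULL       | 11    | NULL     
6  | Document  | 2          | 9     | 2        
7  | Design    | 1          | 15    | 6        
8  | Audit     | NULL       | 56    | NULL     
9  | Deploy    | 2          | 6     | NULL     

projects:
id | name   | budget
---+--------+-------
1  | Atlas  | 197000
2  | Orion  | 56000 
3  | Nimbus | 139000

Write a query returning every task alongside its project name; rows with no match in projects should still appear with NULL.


LEFT JOIN keeps every row from tasks (the left table); where project_id has no match in projects, the project columns become NULL. Walk through each task:
  - task 1 (Setup): project_id=1 -> matches Atlas
  - task 2 (Implement): project_id=1 -> matches Atlas
  - task 3 (Migrate): project_id=3 -> matches Nimbus
  - task 4 (Test): project_id=3 -> matches Nimbus
  - task 5 (Plan): project_id=NULL, no match -> kept with NULL
  - task 6 (Document): project_id=2 -> matches Orion
  - task 7 (Design): project_id=1 -> matches Atlas
  - task 8 (Audit): project_id=NULL, no match -> kept with NULL
  - task 9 (Deploy): project_id=2 -> matches Orion
All 9 rows appear; 2 have NULL project.

SQL:
SELECT a.name, b.name AS project
FROM tasks a
LEFT JOIN projects b ON a.project_id = b.id

Result:
name      | project
----------+--------
Setup     | Atlas  
Implement | Atlas  
Migrate   | Nimbus 
Test      | Nimbus 
Plan      | NULL   
Document  | Orion  
Design    | Atlas  
Audit     | NULL   
Deploy    | Orion  


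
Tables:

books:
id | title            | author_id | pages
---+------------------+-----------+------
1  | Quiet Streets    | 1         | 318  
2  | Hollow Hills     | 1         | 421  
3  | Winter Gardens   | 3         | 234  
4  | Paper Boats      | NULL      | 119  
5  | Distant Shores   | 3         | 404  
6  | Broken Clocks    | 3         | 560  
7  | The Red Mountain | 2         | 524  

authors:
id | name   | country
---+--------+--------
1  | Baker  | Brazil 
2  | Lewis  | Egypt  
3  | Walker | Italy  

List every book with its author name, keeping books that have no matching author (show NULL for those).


LEFT JOIN keeps every row from books (the left table); where author_id has no match in authors, the author columns become NULL. Walk through each book:
  - book 1 (Quiet Streets): author_id=1 -> matches Baker
  - book 2 (Hollow Hills): author_id=1 -> matches Baker
  - book 3 (Winter Gardens): author_id=3 -> matches Walker
  - book 4 (Paper Boats): author_id=NULL, no match -> kept with NULL
  - book 5 (Distant Shores): author_id=3 -> matches Walker
  - book 6 (Broken Clocks): author_id=3 -> matches Walker
  - book 7 (The Red Mountain): author_id=2 -> matches Lewis
All 7 rows appear; 1 has NULL author.

SQL:
SELECT a.title, b.name AS author
FROM books a
LEFT JOIN authors b ON a.author_id = b.id

Result:
title            | author
-----------------+-------
Quiet Streets    | Baker 
Hollow Hills     | Baker 
Winter Gardens   | Walker
Paper Boats      | NULL  
Distant Shores   | Walker
Broken Clocks    | Walker
The Red Mountain | Lewis 
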